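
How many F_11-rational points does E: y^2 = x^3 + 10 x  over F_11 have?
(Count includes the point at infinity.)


For each x in F_11, count y with y^2 = x^3 + 10 x + 0 mod 11:
  x = 0: RHS = 0, y in [0]  -> 1 point(s)
  x = 1: RHS = 0, y in [0]  -> 1 point(s)
  x = 4: RHS = 5, y in [4, 7]  -> 2 point(s)
  x = 6: RHS = 1, y in [1, 10]  -> 2 point(s)
  x = 8: RHS = 9, y in [3, 8]  -> 2 point(s)
  x = 9: RHS = 5, y in [4, 7]  -> 2 point(s)
  x = 10: RHS = 0, y in [0]  -> 1 point(s)
Affine points: 11. Add the point at infinity: total = 12.

#E(F_11) = 12


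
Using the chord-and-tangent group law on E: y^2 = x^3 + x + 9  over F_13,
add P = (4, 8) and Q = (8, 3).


P != Q, so use the chord formula.
s = (y2 - y1) / (x2 - x1) = (8) / (4) mod 13 = 2
x3 = s^2 - x1 - x2 mod 13 = 2^2 - 4 - 8 = 5
y3 = s (x1 - x3) - y1 mod 13 = 2 * (4 - 5) - 8 = 3

P + Q = (5, 3)


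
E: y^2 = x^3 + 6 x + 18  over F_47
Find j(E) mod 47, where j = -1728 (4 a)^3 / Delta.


Delta = -16(4 a^3 + 27 b^2) mod 47 = 39
-1728 * (4 a)^3 = -1728 * (4*6)^3 mod 47 = 19
j = 19 * 39^(-1) mod 47 = 27

j = 27 (mod 47)


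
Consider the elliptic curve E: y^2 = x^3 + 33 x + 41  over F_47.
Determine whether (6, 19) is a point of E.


Check whether y^2 = x^3 + 33 x + 41 (mod 47) for (x, y) = (6, 19).
LHS: y^2 = 19^2 mod 47 = 32
RHS: x^3 + 33 x + 41 = 6^3 + 33*6 + 41 mod 47 = 32
LHS = RHS

Yes, on the curve


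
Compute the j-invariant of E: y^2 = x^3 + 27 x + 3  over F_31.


Delta = -16(4 a^3 + 27 b^2) mod 31 = 22
-1728 * (4 a)^3 = -1728 * (4*27)^3 mod 31 = 30
j = 30 * 22^(-1) mod 31 = 7

j = 7 (mod 31)


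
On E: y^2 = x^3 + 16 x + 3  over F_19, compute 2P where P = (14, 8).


Doubling: s = (3 x1^2 + a) / (2 y1)
s = (3*14^2 + 16) / (2*8) mod 19 = 14
x3 = s^2 - 2 x1 mod 19 = 14^2 - 2*14 = 16
y3 = s (x1 - x3) - y1 mod 19 = 14 * (14 - 16) - 8 = 2

2P = (16, 2)


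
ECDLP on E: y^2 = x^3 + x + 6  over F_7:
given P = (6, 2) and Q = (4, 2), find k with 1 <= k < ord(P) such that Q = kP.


Enumerate multiples of P until we hit Q = (4, 2):
  1P = (6, 2)
  2P = (3, 1)
  3P = (2, 4)
  4P = (1, 6)
  5P = (4, 2)
Match found at i = 5.

k = 5


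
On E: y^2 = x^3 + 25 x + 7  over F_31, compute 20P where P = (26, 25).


k = 20 = 10100_2 (binary, LSB first: 00101)
Double-and-add from P = (26, 25):
  bit 0 = 0: acc unchanged = O
  bit 1 = 0: acc unchanged = O
  bit 2 = 1: acc = O + (23, 16) = (23, 16)
  bit 3 = 0: acc unchanged = (23, 16)
  bit 4 = 1: acc = (23, 16) + (13, 24) = (13, 7)

20P = (13, 7)


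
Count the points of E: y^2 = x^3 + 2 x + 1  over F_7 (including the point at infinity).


For each x in F_7, count y with y^2 = x^3 + 2 x + 1 mod 7:
  x = 0: RHS = 1, y in [1, 6]  -> 2 point(s)
  x = 1: RHS = 4, y in [2, 5]  -> 2 point(s)
Affine points: 4. Add the point at infinity: total = 5.

#E(F_7) = 5


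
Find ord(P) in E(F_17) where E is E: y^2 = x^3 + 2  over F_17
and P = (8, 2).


Compute successive multiples of P until we hit O:
  1P = (8, 2)
  2P = (10, 4)
  3P = (0, 6)
  4P = (5, 5)
  5P = (5, 12)
  6P = (0, 11)
  7P = (10, 13)
  8P = (8, 15)
  ... (continuing to 9P)
  9P = O

ord(P) = 9


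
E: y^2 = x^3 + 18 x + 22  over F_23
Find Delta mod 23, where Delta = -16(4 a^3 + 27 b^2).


4 a^3 + 27 b^2 = 4*18^3 + 27*22^2 = 23328 + 13068 = 36396
Delta = -16 * (36396) = -582336
Delta mod 23 = 1

Delta = 1 (mod 23)


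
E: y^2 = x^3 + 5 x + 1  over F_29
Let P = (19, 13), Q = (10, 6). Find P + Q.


P != Q, so use the chord formula.
s = (y2 - y1) / (x2 - x1) = (22) / (20) mod 29 = 4
x3 = s^2 - x1 - x2 mod 29 = 4^2 - 19 - 10 = 16
y3 = s (x1 - x3) - y1 mod 29 = 4 * (19 - 16) - 13 = 28

P + Q = (16, 28)


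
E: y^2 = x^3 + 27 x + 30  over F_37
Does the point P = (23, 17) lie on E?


Check whether y^2 = x^3 + 27 x + 30 (mod 37) for (x, y) = (23, 17).
LHS: y^2 = 17^2 mod 37 = 30
RHS: x^3 + 27 x + 30 = 23^3 + 27*23 + 30 mod 37 = 16
LHS != RHS

No, not on the curve


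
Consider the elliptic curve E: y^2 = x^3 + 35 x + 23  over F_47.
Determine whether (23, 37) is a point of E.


Check whether y^2 = x^3 + 35 x + 23 (mod 47) for (x, y) = (23, 37).
LHS: y^2 = 37^2 mod 47 = 6
RHS: x^3 + 35 x + 23 = 23^3 + 35*23 + 23 mod 47 = 23
LHS != RHS

No, not on the curve


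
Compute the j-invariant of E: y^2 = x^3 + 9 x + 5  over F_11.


Delta = -16(4 a^3 + 27 b^2) mod 11 = 8
-1728 * (4 a)^3 = -1728 * (4*9)^3 mod 11 = 6
j = 6 * 8^(-1) mod 11 = 9

j = 9 (mod 11)


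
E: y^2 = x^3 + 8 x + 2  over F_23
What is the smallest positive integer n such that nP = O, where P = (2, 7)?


Compute successive multiples of P until we hit O:
  1P = (2, 7)
  2P = (14, 12)
  3P = (15, 1)
  4P = (22, 4)
  5P = (0, 18)
  6P = (11, 8)
  7P = (12, 20)
  8P = (10, 1)
  ... (continuing to 29P)
  29P = O

ord(P) = 29


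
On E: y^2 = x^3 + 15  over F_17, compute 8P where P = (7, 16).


k = 8 = 1000_2 (binary, LSB first: 0001)
Double-and-add from P = (7, 16):
  bit 0 = 0: acc unchanged = O
  bit 1 = 0: acc unchanged = O
  bit 2 = 0: acc unchanged = O
  bit 3 = 1: acc = O + (7, 1) = (7, 1)

8P = (7, 1)


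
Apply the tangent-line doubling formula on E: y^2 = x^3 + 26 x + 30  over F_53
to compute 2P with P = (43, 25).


Doubling: s = (3 x1^2 + a) / (2 y1)
s = (3*43^2 + 26) / (2*25) mod 53 = 15
x3 = s^2 - 2 x1 mod 53 = 15^2 - 2*43 = 33
y3 = s (x1 - x3) - y1 mod 53 = 15 * (43 - 33) - 25 = 19

2P = (33, 19)


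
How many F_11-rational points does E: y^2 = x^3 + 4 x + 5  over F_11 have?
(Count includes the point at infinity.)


For each x in F_11, count y with y^2 = x^3 + 4 x + 5 mod 11:
  x = 0: RHS = 5, y in [4, 7]  -> 2 point(s)
  x = 3: RHS = 0, y in [0]  -> 1 point(s)
  x = 6: RHS = 3, y in [5, 6]  -> 2 point(s)
  x = 9: RHS = 0, y in [0]  -> 1 point(s)
  x = 10: RHS = 0, y in [0]  -> 1 point(s)
Affine points: 7. Add the point at infinity: total = 8.

#E(F_11) = 8


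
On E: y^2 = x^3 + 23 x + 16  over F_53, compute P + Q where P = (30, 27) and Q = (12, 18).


P != Q, so use the chord formula.
s = (y2 - y1) / (x2 - x1) = (44) / (35) mod 53 = 27
x3 = s^2 - x1 - x2 mod 53 = 27^2 - 30 - 12 = 51
y3 = s (x1 - x3) - y1 mod 53 = 27 * (30 - 51) - 27 = 42

P + Q = (51, 42)


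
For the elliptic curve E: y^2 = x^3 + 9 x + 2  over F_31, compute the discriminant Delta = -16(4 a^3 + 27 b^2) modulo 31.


4 a^3 + 27 b^2 = 4*9^3 + 27*2^2 = 2916 + 108 = 3024
Delta = -16 * (3024) = -48384
Delta mod 31 = 7

Delta = 7 (mod 31)


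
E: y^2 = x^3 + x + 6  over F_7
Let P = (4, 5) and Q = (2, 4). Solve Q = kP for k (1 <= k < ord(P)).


Enumerate multiples of P until we hit Q = (2, 4):
  1P = (4, 5)
  2P = (6, 2)
  3P = (1, 1)
  4P = (3, 1)
  5P = (2, 3)
  6P = (2, 4)
Match found at i = 6.

k = 6


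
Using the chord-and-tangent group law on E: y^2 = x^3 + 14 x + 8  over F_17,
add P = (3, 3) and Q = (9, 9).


P != Q, so use the chord formula.
s = (y2 - y1) / (x2 - x1) = (6) / (6) mod 17 = 1
x3 = s^2 - x1 - x2 mod 17 = 1^2 - 3 - 9 = 6
y3 = s (x1 - x3) - y1 mod 17 = 1 * (3 - 6) - 3 = 11

P + Q = (6, 11)


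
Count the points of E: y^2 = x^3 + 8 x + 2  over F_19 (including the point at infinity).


For each x in F_19, count y with y^2 = x^3 + 8 x + 2 mod 19:
  x = 1: RHS = 11, y in [7, 12]  -> 2 point(s)
  x = 2: RHS = 7, y in [8, 11]  -> 2 point(s)
  x = 6: RHS = 0, y in [0]  -> 1 point(s)
  x = 9: RHS = 5, y in [9, 10]  -> 2 point(s)
  x = 13: RHS = 4, y in [2, 17]  -> 2 point(s)
  x = 15: RHS = 1, y in [1, 18]  -> 2 point(s)
  x = 17: RHS = 16, y in [4, 15]  -> 2 point(s)
Affine points: 13. Add the point at infinity: total = 14.

#E(F_19) = 14


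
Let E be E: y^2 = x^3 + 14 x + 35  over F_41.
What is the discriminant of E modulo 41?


4 a^3 + 27 b^2 = 4*14^3 + 27*35^2 = 10976 + 33075 = 44051
Delta = -16 * (44051) = -704816
Delta mod 41 = 15

Delta = 15 (mod 41)


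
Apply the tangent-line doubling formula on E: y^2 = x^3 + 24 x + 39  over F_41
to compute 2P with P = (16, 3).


Doubling: s = (3 x1^2 + a) / (2 y1)
s = (3*16^2 + 24) / (2*3) mod 41 = 9
x3 = s^2 - 2 x1 mod 41 = 9^2 - 2*16 = 8
y3 = s (x1 - x3) - y1 mod 41 = 9 * (16 - 8) - 3 = 28

2P = (8, 28)


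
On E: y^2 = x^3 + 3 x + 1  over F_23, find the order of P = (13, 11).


Compute successive multiples of P until we hit O:
  1P = (13, 11)
  2P = (13, 12)
  3P = O

ord(P) = 3


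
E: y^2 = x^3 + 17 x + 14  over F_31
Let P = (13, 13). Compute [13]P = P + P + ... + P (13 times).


k = 13 = 1101_2 (binary, LSB first: 1011)
Double-and-add from P = (13, 13):
  bit 0 = 1: acc = O + (13, 13) = (13, 13)
  bit 1 = 0: acc unchanged = (13, 13)
  bit 2 = 1: acc = (13, 13) + (9, 20) = (14, 12)
  bit 3 = 1: acc = (14, 12) + (1, 1) = (18, 18)

13P = (18, 18)


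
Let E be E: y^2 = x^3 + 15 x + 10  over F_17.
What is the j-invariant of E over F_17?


Delta = -16(4 a^3 + 27 b^2) mod 17 = 16
-1728 * (4 a)^3 = -1728 * (4*15)^3 mod 17 = 5
j = 5 * 16^(-1) mod 17 = 12

j = 12 (mod 17)


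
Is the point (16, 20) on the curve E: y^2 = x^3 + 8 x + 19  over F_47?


Check whether y^2 = x^3 + 8 x + 19 (mod 47) for (x, y) = (16, 20).
LHS: y^2 = 20^2 mod 47 = 24
RHS: x^3 + 8 x + 19 = 16^3 + 8*16 + 19 mod 47 = 13
LHS != RHS

No, not on the curve


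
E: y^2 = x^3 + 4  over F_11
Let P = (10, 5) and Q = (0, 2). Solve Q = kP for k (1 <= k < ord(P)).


Enumerate multiples of P until we hit Q = (0, 2):
  1P = (10, 5)
  2P = (0, 9)
  3P = (6, 0)
  4P = (0, 2)
Match found at i = 4.

k = 4


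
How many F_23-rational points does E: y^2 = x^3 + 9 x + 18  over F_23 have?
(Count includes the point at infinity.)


For each x in F_23, count y with y^2 = x^3 + 9 x + 18 mod 23:
  x = 0: RHS = 18, y in [8, 15]  -> 2 point(s)
  x = 3: RHS = 3, y in [7, 16]  -> 2 point(s)
  x = 4: RHS = 3, y in [7, 16]  -> 2 point(s)
  x = 5: RHS = 4, y in [2, 21]  -> 2 point(s)
  x = 6: RHS = 12, y in [9, 14]  -> 2 point(s)
  x = 8: RHS = 4, y in [2, 21]  -> 2 point(s)
  x = 9: RHS = 0, y in [0]  -> 1 point(s)
  x = 10: RHS = 4, y in [2, 21]  -> 2 point(s)
  x = 13: RHS = 9, y in [3, 20]  -> 2 point(s)
  x = 14: RHS = 13, y in [6, 17]  -> 2 point(s)
  x = 15: RHS = 9, y in [3, 20]  -> 2 point(s)
  x = 16: RHS = 3, y in [7, 16]  -> 2 point(s)
  x = 17: RHS = 1, y in [1, 22]  -> 2 point(s)
  x = 18: RHS = 9, y in [3, 20]  -> 2 point(s)
  x = 22: RHS = 8, y in [10, 13]  -> 2 point(s)
Affine points: 29. Add the point at infinity: total = 30.

#E(F_23) = 30


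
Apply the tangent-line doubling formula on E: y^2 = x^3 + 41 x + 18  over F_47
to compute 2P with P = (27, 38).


Doubling: s = (3 x1^2 + a) / (2 y1)
s = (3*27^2 + 41) / (2*38) mod 47 = 12
x3 = s^2 - 2 x1 mod 47 = 12^2 - 2*27 = 43
y3 = s (x1 - x3) - y1 mod 47 = 12 * (27 - 43) - 38 = 5

2P = (43, 5)


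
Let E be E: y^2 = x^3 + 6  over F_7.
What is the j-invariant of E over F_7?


Delta = -16(4 a^3 + 27 b^2) mod 7 = 2
-1728 * (4 a)^3 = -1728 * (4*0)^3 mod 7 = 0
j = 0 * 2^(-1) mod 7 = 0

j = 0 (mod 7)


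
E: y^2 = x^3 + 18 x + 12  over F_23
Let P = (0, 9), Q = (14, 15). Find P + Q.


P != Q, so use the chord formula.
s = (y2 - y1) / (x2 - x1) = (6) / (14) mod 23 = 7
x3 = s^2 - x1 - x2 mod 23 = 7^2 - 0 - 14 = 12
y3 = s (x1 - x3) - y1 mod 23 = 7 * (0 - 12) - 9 = 22

P + Q = (12, 22)


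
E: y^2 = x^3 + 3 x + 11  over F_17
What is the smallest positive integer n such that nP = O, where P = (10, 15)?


Compute successive multiples of P until we hit O:
  1P = (10, 15)
  2P = (5, 10)
  3P = (3, 9)
  4P = (3, 8)
  5P = (5, 7)
  6P = (10, 2)
  7P = O

ord(P) = 7


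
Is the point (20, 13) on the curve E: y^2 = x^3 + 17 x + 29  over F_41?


Check whether y^2 = x^3 + 17 x + 29 (mod 41) for (x, y) = (20, 13).
LHS: y^2 = 13^2 mod 41 = 5
RHS: x^3 + 17 x + 29 = 20^3 + 17*20 + 29 mod 41 = 5
LHS = RHS

Yes, on the curve


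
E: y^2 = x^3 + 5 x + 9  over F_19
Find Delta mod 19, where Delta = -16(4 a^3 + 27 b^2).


4 a^3 + 27 b^2 = 4*5^3 + 27*9^2 = 500 + 2187 = 2687
Delta = -16 * (2687) = -42992
Delta mod 19 = 5

Delta = 5 (mod 19)


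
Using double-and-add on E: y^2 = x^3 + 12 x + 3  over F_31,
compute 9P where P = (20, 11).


k = 9 = 1001_2 (binary, LSB first: 1001)
Double-and-add from P = (20, 11):
  bit 0 = 1: acc = O + (20, 11) = (20, 11)
  bit 1 = 0: acc unchanged = (20, 11)
  bit 2 = 0: acc unchanged = (20, 11)
  bit 3 = 1: acc = (20, 11) + (10, 21) = (2, 2)

9P = (2, 2)


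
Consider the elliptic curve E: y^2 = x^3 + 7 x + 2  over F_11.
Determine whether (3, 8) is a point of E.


Check whether y^2 = x^3 + 7 x + 2 (mod 11) for (x, y) = (3, 8).
LHS: y^2 = 8^2 mod 11 = 9
RHS: x^3 + 7 x + 2 = 3^3 + 7*3 + 2 mod 11 = 6
LHS != RHS

No, not on the curve


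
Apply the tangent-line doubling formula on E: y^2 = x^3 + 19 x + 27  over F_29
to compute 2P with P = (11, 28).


Doubling: s = (3 x1^2 + a) / (2 y1)
s = (3*11^2 + 19) / (2*28) mod 29 = 12
x3 = s^2 - 2 x1 mod 29 = 12^2 - 2*11 = 6
y3 = s (x1 - x3) - y1 mod 29 = 12 * (11 - 6) - 28 = 3

2P = (6, 3)


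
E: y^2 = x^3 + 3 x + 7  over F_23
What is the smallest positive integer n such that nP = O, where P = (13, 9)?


Compute successive multiples of P until we hit O:
  1P = (13, 9)
  2P = (5, 3)
  3P = (7, 7)
  4P = (21, 19)
  5P = (15, 0)
  6P = (21, 4)
  7P = (7, 16)
  8P = (5, 20)
  ... (continuing to 10P)
  10P = O

ord(P) = 10


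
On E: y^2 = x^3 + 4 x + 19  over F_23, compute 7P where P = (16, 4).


k = 7 = 111_2 (binary, LSB first: 111)
Double-and-add from P = (16, 4):
  bit 0 = 1: acc = O + (16, 4) = (16, 4)
  bit 1 = 1: acc = (16, 4) + (17, 3) = (14, 17)
  bit 2 = 1: acc = (14, 17) + (18, 9) = (18, 14)

7P = (18, 14)


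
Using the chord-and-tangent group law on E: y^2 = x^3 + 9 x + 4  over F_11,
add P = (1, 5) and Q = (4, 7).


P != Q, so use the chord formula.
s = (y2 - y1) / (x2 - x1) = (2) / (3) mod 11 = 8
x3 = s^2 - x1 - x2 mod 11 = 8^2 - 1 - 4 = 4
y3 = s (x1 - x3) - y1 mod 11 = 8 * (1 - 4) - 5 = 4

P + Q = (4, 4)


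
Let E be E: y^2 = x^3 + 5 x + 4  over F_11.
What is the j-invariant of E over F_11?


Delta = -16(4 a^3 + 27 b^2) mod 11 = 4
-1728 * (4 a)^3 = -1728 * (4*5)^3 mod 11 = 8
j = 8 * 4^(-1) mod 11 = 2

j = 2 (mod 11)


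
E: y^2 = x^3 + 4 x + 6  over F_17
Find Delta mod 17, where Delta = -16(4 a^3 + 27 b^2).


4 a^3 + 27 b^2 = 4*4^3 + 27*6^2 = 256 + 972 = 1228
Delta = -16 * (1228) = -19648
Delta mod 17 = 4

Delta = 4 (mod 17)


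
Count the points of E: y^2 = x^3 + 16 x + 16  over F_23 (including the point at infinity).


For each x in F_23, count y with y^2 = x^3 + 16 x + 16 mod 23:
  x = 0: RHS = 16, y in [4, 19]  -> 2 point(s)
  x = 4: RHS = 6, y in [11, 12]  -> 2 point(s)
  x = 6: RHS = 6, y in [11, 12]  -> 2 point(s)
  x = 8: RHS = 12, y in [9, 14]  -> 2 point(s)
  x = 10: RHS = 3, y in [7, 16]  -> 2 point(s)
  x = 12: RHS = 4, y in [2, 21]  -> 2 point(s)
  x = 13: RHS = 6, y in [11, 12]  -> 2 point(s)
  x = 17: RHS = 3, y in [7, 16]  -> 2 point(s)
  x = 18: RHS = 18, y in [8, 15]  -> 2 point(s)
  x = 19: RHS = 3, y in [7, 16]  -> 2 point(s)
Affine points: 20. Add the point at infinity: total = 21.

#E(F_23) = 21


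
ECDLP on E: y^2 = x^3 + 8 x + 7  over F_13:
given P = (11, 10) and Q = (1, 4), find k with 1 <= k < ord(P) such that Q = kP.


Enumerate multiples of P until we hit Q = (1, 4):
  1P = (11, 10)
  2P = (5, 9)
  3P = (1, 9)
  4P = (4, 5)
  5P = (7, 4)
  6P = (7, 9)
  7P = (4, 8)
  8P = (1, 4)
Match found at i = 8.

k = 8


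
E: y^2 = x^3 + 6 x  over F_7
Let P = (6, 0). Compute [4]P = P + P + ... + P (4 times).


k = 4 = 100_2 (binary, LSB first: 001)
Double-and-add from P = (6, 0):
  bit 0 = 0: acc unchanged = O
  bit 1 = 0: acc unchanged = O
  bit 2 = 1: acc = O + O = O

4P = O


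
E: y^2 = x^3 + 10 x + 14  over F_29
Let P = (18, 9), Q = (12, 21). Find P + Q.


P != Q, so use the chord formula.
s = (y2 - y1) / (x2 - x1) = (12) / (23) mod 29 = 27
x3 = s^2 - x1 - x2 mod 29 = 27^2 - 18 - 12 = 3
y3 = s (x1 - x3) - y1 mod 29 = 27 * (18 - 3) - 9 = 19

P + Q = (3, 19)


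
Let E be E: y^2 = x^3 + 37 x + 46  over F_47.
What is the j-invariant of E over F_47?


Delta = -16(4 a^3 + 27 b^2) mod 47 = 24
-1728 * (4 a)^3 = -1728 * (4*37)^3 mod 47 = 13
j = 13 * 24^(-1) mod 47 = 26

j = 26 (mod 47)


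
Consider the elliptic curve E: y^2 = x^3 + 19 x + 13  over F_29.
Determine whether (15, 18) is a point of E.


Check whether y^2 = x^3 + 19 x + 13 (mod 29) for (x, y) = (15, 18).
LHS: y^2 = 18^2 mod 29 = 5
RHS: x^3 + 19 x + 13 = 15^3 + 19*15 + 13 mod 29 = 19
LHS != RHS

No, not on the curve


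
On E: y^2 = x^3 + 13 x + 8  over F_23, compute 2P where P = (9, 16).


Doubling: s = (3 x1^2 + a) / (2 y1)
s = (3*9^2 + 13) / (2*16) mod 23 = 8
x3 = s^2 - 2 x1 mod 23 = 8^2 - 2*9 = 0
y3 = s (x1 - x3) - y1 mod 23 = 8 * (9 - 0) - 16 = 10

2P = (0, 10)


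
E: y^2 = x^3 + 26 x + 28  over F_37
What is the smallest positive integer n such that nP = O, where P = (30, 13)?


Compute successive multiples of P until we hit O:
  1P = (30, 13)
  2P = (21, 17)
  3P = (20, 36)
  4P = (23, 19)
  5P = (24, 3)
  6P = (31, 10)
  7P = (22, 0)
  8P = (31, 27)
  ... (continuing to 14P)
  14P = O

ord(P) = 14


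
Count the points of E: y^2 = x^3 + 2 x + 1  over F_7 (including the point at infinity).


For each x in F_7, count y with y^2 = x^3 + 2 x + 1 mod 7:
  x = 0: RHS = 1, y in [1, 6]  -> 2 point(s)
  x = 1: RHS = 4, y in [2, 5]  -> 2 point(s)
Affine points: 4. Add the point at infinity: total = 5.

#E(F_7) = 5


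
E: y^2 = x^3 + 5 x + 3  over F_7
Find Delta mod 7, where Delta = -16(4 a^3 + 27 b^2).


4 a^3 + 27 b^2 = 4*5^3 + 27*3^2 = 500 + 243 = 743
Delta = -16 * (743) = -11888
Delta mod 7 = 5

Delta = 5 (mod 7)


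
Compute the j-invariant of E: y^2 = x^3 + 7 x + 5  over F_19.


Delta = -16(4 a^3 + 27 b^2) mod 19 = 4
-1728 * (4 a)^3 = -1728 * (4*7)^3 mod 19 = 7
j = 7 * 4^(-1) mod 19 = 16

j = 16 (mod 19)


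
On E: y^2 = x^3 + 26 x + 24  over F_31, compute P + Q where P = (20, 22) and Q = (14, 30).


P != Q, so use the chord formula.
s = (y2 - y1) / (x2 - x1) = (8) / (25) mod 31 = 9
x3 = s^2 - x1 - x2 mod 31 = 9^2 - 20 - 14 = 16
y3 = s (x1 - x3) - y1 mod 31 = 9 * (20 - 16) - 22 = 14

P + Q = (16, 14)


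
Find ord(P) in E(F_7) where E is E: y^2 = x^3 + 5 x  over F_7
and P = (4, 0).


Compute successive multiples of P until we hit O:
  1P = (4, 0)
  2P = O

ord(P) = 2


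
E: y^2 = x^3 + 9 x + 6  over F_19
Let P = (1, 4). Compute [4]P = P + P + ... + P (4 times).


k = 4 = 100_2 (binary, LSB first: 001)
Double-and-add from P = (1, 4):
  bit 0 = 0: acc unchanged = O
  bit 1 = 0: acc unchanged = O
  bit 2 = 1: acc = O + (16, 3) = (16, 3)

4P = (16, 3)


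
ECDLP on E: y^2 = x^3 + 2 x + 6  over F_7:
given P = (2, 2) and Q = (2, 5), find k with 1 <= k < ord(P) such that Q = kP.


Enumerate multiples of P until we hit Q = (2, 5):
  1P = (2, 2)
  2P = (3, 5)
  3P = (4, 6)
  4P = (5, 6)
  5P = (1, 4)
  6P = (1, 3)
  7P = (5, 1)
  8P = (4, 1)
  9P = (3, 2)
  10P = (2, 5)
Match found at i = 10.

k = 10


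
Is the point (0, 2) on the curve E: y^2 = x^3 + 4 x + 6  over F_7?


Check whether y^2 = x^3 + 4 x + 6 (mod 7) for (x, y) = (0, 2).
LHS: y^2 = 2^2 mod 7 = 4
RHS: x^3 + 4 x + 6 = 0^3 + 4*0 + 6 mod 7 = 6
LHS != RHS

No, not on the curve


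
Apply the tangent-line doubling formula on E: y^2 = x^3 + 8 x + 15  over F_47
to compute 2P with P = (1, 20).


Doubling: s = (3 x1^2 + a) / (2 y1)
s = (3*1^2 + 8) / (2*20) mod 47 = 32
x3 = s^2 - 2 x1 mod 47 = 32^2 - 2*1 = 35
y3 = s (x1 - x3) - y1 mod 47 = 32 * (1 - 35) - 20 = 20

2P = (35, 20)


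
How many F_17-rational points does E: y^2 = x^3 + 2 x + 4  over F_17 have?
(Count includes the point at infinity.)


For each x in F_17, count y with y^2 = x^3 + 2 x + 4 mod 17:
  x = 0: RHS = 4, y in [2, 15]  -> 2 point(s)
  x = 2: RHS = 16, y in [4, 13]  -> 2 point(s)
  x = 4: RHS = 8, y in [5, 12]  -> 2 point(s)
  x = 7: RHS = 4, y in [2, 15]  -> 2 point(s)
  x = 10: RHS = 4, y in [2, 15]  -> 2 point(s)
  x = 13: RHS = 0, y in [0]  -> 1 point(s)
  x = 15: RHS = 9, y in [3, 14]  -> 2 point(s)
  x = 16: RHS = 1, y in [1, 16]  -> 2 point(s)
Affine points: 15. Add the point at infinity: total = 16.

#E(F_17) = 16


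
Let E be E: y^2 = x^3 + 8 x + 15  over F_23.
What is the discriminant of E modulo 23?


4 a^3 + 27 b^2 = 4*8^3 + 27*15^2 = 2048 + 6075 = 8123
Delta = -16 * (8123) = -129968
Delta mod 23 = 5

Delta = 5 (mod 23)


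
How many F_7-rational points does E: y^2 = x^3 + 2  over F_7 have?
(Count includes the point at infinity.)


For each x in F_7, count y with y^2 = x^3 + 0 x + 2 mod 7:
  x = 0: RHS = 2, y in [3, 4]  -> 2 point(s)
  x = 3: RHS = 1, y in [1, 6]  -> 2 point(s)
  x = 5: RHS = 1, y in [1, 6]  -> 2 point(s)
  x = 6: RHS = 1, y in [1, 6]  -> 2 point(s)
Affine points: 8. Add the point at infinity: total = 9.

#E(F_7) = 9


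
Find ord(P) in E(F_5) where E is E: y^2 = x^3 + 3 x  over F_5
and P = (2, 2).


Compute successive multiples of P until we hit O:
  1P = (2, 2)
  2P = (1, 3)
  3P = (3, 4)
  4P = (4, 4)
  5P = (0, 0)
  6P = (4, 1)
  7P = (3, 1)
  8P = (1, 2)
  ... (continuing to 10P)
  10P = O

ord(P) = 10


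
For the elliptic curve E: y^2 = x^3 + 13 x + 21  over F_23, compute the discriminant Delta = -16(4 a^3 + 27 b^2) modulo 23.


4 a^3 + 27 b^2 = 4*13^3 + 27*21^2 = 8788 + 11907 = 20695
Delta = -16 * (20695) = -331120
Delta mod 23 = 11

Delta = 11 (mod 23)


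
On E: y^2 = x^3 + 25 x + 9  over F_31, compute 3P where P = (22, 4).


k = 3 = 11_2 (binary, LSB first: 11)
Double-and-add from P = (22, 4):
  bit 0 = 1: acc = O + (22, 4) = (22, 4)
  bit 1 = 1: acc = (22, 4) + (1, 2) = (13, 19)

3P = (13, 19)


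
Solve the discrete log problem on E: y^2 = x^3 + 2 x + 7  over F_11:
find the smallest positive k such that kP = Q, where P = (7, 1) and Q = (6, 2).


Enumerate multiples of P until we hit Q = (6, 2):
  1P = (7, 1)
  2P = (6, 2)
Match found at i = 2.

k = 2


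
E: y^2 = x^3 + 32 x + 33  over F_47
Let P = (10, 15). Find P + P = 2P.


Doubling: s = (3 x1^2 + a) / (2 y1)
s = (3*10^2 + 32) / (2*15) mod 47 = 33
x3 = s^2 - 2 x1 mod 47 = 33^2 - 2*10 = 35
y3 = s (x1 - x3) - y1 mod 47 = 33 * (10 - 35) - 15 = 6

2P = (35, 6)


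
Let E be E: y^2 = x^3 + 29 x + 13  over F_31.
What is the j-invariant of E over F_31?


Delta = -16(4 a^3 + 27 b^2) mod 31 = 13
-1728 * (4 a)^3 = -1728 * (4*29)^3 mod 31 = 27
j = 27 * 13^(-1) mod 31 = 14

j = 14 (mod 31)


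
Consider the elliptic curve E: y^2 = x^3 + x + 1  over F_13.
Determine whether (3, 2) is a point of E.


Check whether y^2 = x^3 + 1 x + 1 (mod 13) for (x, y) = (3, 2).
LHS: y^2 = 2^2 mod 13 = 4
RHS: x^3 + 1 x + 1 = 3^3 + 1*3 + 1 mod 13 = 5
LHS != RHS

No, not on the curve


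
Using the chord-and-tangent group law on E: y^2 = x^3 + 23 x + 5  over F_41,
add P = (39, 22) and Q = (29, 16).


P != Q, so use the chord formula.
s = (y2 - y1) / (x2 - x1) = (35) / (31) mod 41 = 17
x3 = s^2 - x1 - x2 mod 41 = 17^2 - 39 - 29 = 16
y3 = s (x1 - x3) - y1 mod 41 = 17 * (39 - 16) - 22 = 0

P + Q = (16, 0)


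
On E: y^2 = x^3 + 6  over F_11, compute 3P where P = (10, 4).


k = 3 = 11_2 (binary, LSB first: 11)
Double-and-add from P = (10, 4):
  bit 0 = 1: acc = O + (10, 4) = (10, 4)
  bit 1 = 1: acc = (10, 4) + (3, 0) = (10, 7)

3P = (10, 7)


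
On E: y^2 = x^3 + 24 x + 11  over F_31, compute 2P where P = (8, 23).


Doubling: s = (3 x1^2 + a) / (2 y1)
s = (3*8^2 + 24) / (2*23) mod 31 = 2
x3 = s^2 - 2 x1 mod 31 = 2^2 - 2*8 = 19
y3 = s (x1 - x3) - y1 mod 31 = 2 * (8 - 19) - 23 = 17

2P = (19, 17)


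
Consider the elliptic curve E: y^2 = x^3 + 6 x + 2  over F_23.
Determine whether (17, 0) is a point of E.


Check whether y^2 = x^3 + 6 x + 2 (mod 23) for (x, y) = (17, 0).
LHS: y^2 = 0^2 mod 23 = 0
RHS: x^3 + 6 x + 2 = 17^3 + 6*17 + 2 mod 23 = 3
LHS != RHS

No, not on the curve


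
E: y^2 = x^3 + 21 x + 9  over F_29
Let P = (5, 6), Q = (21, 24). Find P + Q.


P != Q, so use the chord formula.
s = (y2 - y1) / (x2 - x1) = (18) / (16) mod 29 = 12
x3 = s^2 - x1 - x2 mod 29 = 12^2 - 5 - 21 = 2
y3 = s (x1 - x3) - y1 mod 29 = 12 * (5 - 2) - 6 = 1

P + Q = (2, 1)


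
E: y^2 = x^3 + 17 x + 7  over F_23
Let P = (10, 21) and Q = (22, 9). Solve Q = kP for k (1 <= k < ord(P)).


Enumerate multiples of P until we hit Q = (22, 9):
  1P = (10, 21)
  2P = (6, 7)
  3P = (2, 7)
  4P = (4, 1)
  5P = (15, 16)
  6P = (22, 14)
  7P = (3, 19)
  8P = (19, 6)
  9P = (7, 20)
  10P = (1, 5)
  11P = (18, 21)
  12P = (18, 2)
  13P = (1, 18)
  14P = (7, 3)
  15P = (19, 17)
  16P = (3, 4)
  17P = (22, 9)
Match found at i = 17.

k = 17


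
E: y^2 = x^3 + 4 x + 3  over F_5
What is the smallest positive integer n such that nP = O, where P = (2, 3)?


Compute successive multiples of P until we hit O:
  1P = (2, 3)
  2P = (2, 2)
  3P = O

ord(P) = 3


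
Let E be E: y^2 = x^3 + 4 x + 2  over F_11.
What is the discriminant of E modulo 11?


4 a^3 + 27 b^2 = 4*4^3 + 27*2^2 = 256 + 108 = 364
Delta = -16 * (364) = -5824
Delta mod 11 = 6

Delta = 6 (mod 11)


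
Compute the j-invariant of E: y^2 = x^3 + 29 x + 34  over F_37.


Delta = -16(4 a^3 + 27 b^2) mod 37 = 20
-1728 * (4 a)^3 = -1728 * (4*29)^3 mod 37 = 6
j = 6 * 20^(-1) mod 37 = 4

j = 4 (mod 37)


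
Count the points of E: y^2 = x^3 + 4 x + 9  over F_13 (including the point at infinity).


For each x in F_13, count y with y^2 = x^3 + 4 x + 9 mod 13:
  x = 0: RHS = 9, y in [3, 10]  -> 2 point(s)
  x = 1: RHS = 1, y in [1, 12]  -> 2 point(s)
  x = 2: RHS = 12, y in [5, 8]  -> 2 point(s)
  x = 3: RHS = 9, y in [3, 10]  -> 2 point(s)
  x = 7: RHS = 3, y in [4, 9]  -> 2 point(s)
  x = 10: RHS = 9, y in [3, 10]  -> 2 point(s)
  x = 12: RHS = 4, y in [2, 11]  -> 2 point(s)
Affine points: 14. Add the point at infinity: total = 15.

#E(F_13) = 15


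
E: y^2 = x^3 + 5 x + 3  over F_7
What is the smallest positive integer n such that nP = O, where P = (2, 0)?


Compute successive multiples of P until we hit O:
  1P = (2, 0)
  2P = O

ord(P) = 2


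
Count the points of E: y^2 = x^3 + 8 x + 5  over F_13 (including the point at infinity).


For each x in F_13, count y with y^2 = x^3 + 8 x + 5 mod 13:
  x = 1: RHS = 1, y in [1, 12]  -> 2 point(s)
  x = 2: RHS = 3, y in [4, 9]  -> 2 point(s)
  x = 3: RHS = 4, y in [2, 11]  -> 2 point(s)
  x = 4: RHS = 10, y in [6, 7]  -> 2 point(s)
  x = 5: RHS = 1, y in [1, 12]  -> 2 point(s)
  x = 6: RHS = 9, y in [3, 10]  -> 2 point(s)
  x = 7: RHS = 1, y in [1, 12]  -> 2 point(s)
  x = 8: RHS = 9, y in [3, 10]  -> 2 point(s)
  x = 9: RHS = 0, y in [0]  -> 1 point(s)
  x = 12: RHS = 9, y in [3, 10]  -> 2 point(s)
Affine points: 19. Add the point at infinity: total = 20.

#E(F_13) = 20


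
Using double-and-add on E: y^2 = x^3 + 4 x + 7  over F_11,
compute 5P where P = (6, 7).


k = 5 = 101_2 (binary, LSB first: 101)
Double-and-add from P = (6, 7):
  bit 0 = 1: acc = O + (6, 7) = (6, 7)
  bit 1 = 0: acc unchanged = (6, 7)
  bit 2 = 1: acc = (6, 7) + (7, 2) = (1, 1)

5P = (1, 1)


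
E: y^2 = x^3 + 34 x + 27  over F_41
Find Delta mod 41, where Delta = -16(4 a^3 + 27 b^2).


4 a^3 + 27 b^2 = 4*34^3 + 27*27^2 = 157216 + 19683 = 176899
Delta = -16 * (176899) = -2830384
Delta mod 41 = 10

Delta = 10 (mod 41)


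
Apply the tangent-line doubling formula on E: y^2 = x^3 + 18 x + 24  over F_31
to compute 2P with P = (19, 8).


Doubling: s = (3 x1^2 + a) / (2 y1)
s = (3*19^2 + 18) / (2*8) mod 31 = 1
x3 = s^2 - 2 x1 mod 31 = 1^2 - 2*19 = 25
y3 = s (x1 - x3) - y1 mod 31 = 1 * (19 - 25) - 8 = 17

2P = (25, 17)


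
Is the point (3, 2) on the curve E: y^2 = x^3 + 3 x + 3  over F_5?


Check whether y^2 = x^3 + 3 x + 3 (mod 5) for (x, y) = (3, 2).
LHS: y^2 = 2^2 mod 5 = 4
RHS: x^3 + 3 x + 3 = 3^3 + 3*3 + 3 mod 5 = 4
LHS = RHS

Yes, on the curve


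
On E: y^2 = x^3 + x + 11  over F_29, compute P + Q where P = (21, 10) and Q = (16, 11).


P != Q, so use the chord formula.
s = (y2 - y1) / (x2 - x1) = (1) / (24) mod 29 = 23
x3 = s^2 - x1 - x2 mod 29 = 23^2 - 21 - 16 = 28
y3 = s (x1 - x3) - y1 mod 29 = 23 * (21 - 28) - 10 = 3

P + Q = (28, 3)


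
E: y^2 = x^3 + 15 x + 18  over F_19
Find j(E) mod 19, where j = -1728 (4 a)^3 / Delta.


Delta = -16(4 a^3 + 27 b^2) mod 19 = 16
-1728 * (4 a)^3 = -1728 * (4*15)^3 mod 19 = 8
j = 8 * 16^(-1) mod 19 = 10

j = 10 (mod 19)


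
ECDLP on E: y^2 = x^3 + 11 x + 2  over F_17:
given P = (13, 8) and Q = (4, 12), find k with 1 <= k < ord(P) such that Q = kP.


Enumerate multiples of P until we hit Q = (4, 12):
  1P = (13, 8)
  2P = (4, 5)
  3P = (2, 7)
  4P = (11, 3)
  5P = (12, 3)
  6P = (0, 6)
  7P = (0, 11)
  8P = (12, 14)
  9P = (11, 14)
  10P = (2, 10)
  11P = (4, 12)
Match found at i = 11.

k = 11


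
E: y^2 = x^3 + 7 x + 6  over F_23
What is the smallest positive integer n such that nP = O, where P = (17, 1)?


Compute successive multiples of P until we hit O:
  1P = (17, 1)
  2P = (12, 22)
  3P = (19, 12)
  4P = (0, 12)
  5P = (10, 8)
  6P = (20, 2)
  7P = (4, 11)
  8P = (3, 13)
  ... (continuing to 21P)
  21P = O

ord(P) = 21


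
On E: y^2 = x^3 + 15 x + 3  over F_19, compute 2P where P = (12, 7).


k = 2 = 10_2 (binary, LSB first: 01)
Double-and-add from P = (12, 7):
  bit 0 = 0: acc unchanged = O
  bit 1 = 1: acc = O + (18, 5) = (18, 5)

2P = (18, 5)


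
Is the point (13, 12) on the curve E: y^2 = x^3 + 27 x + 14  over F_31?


Check whether y^2 = x^3 + 27 x + 14 (mod 31) for (x, y) = (13, 12).
LHS: y^2 = 12^2 mod 31 = 20
RHS: x^3 + 27 x + 14 = 13^3 + 27*13 + 14 mod 31 = 20
LHS = RHS

Yes, on the curve


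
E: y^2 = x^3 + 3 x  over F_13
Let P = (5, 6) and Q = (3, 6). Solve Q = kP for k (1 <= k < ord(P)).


Enumerate multiples of P until we hit Q = (3, 6):
  1P = (5, 6)
  2P = (3, 7)
  3P = (2, 12)
  4P = (10, 4)
  5P = (7, 0)
  6P = (10, 9)
  7P = (2, 1)
  8P = (3, 6)
Match found at i = 8.

k = 8


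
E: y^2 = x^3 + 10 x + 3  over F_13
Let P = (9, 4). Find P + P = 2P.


Doubling: s = (3 x1^2 + a) / (2 y1)
s = (3*9^2 + 10) / (2*4) mod 13 = 4
x3 = s^2 - 2 x1 mod 13 = 4^2 - 2*9 = 11
y3 = s (x1 - x3) - y1 mod 13 = 4 * (9 - 11) - 4 = 1

2P = (11, 1)


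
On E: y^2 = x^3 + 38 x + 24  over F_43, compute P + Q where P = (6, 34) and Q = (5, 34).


P != Q, so use the chord formula.
s = (y2 - y1) / (x2 - x1) = (0) / (42) mod 43 = 0
x3 = s^2 - x1 - x2 mod 43 = 0^2 - 6 - 5 = 32
y3 = s (x1 - x3) - y1 mod 43 = 0 * (6 - 32) - 34 = 9

P + Q = (32, 9)


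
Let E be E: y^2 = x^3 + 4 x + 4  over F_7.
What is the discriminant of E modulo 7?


4 a^3 + 27 b^2 = 4*4^3 + 27*4^2 = 256 + 432 = 688
Delta = -16 * (688) = -11008
Delta mod 7 = 3

Delta = 3 (mod 7)


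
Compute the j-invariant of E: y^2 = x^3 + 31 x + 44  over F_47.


Delta = -16(4 a^3 + 27 b^2) mod 47 = 38
-1728 * (4 a)^3 = -1728 * (4*31)^3 mod 47 = 7
j = 7 * 38^(-1) mod 47 = 41

j = 41 (mod 47)


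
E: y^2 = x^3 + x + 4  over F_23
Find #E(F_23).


For each x in F_23, count y with y^2 = x^3 + 1 x + 4 mod 23:
  x = 0: RHS = 4, y in [2, 21]  -> 2 point(s)
  x = 1: RHS = 6, y in [11, 12]  -> 2 point(s)
  x = 4: RHS = 3, y in [7, 16]  -> 2 point(s)
  x = 7: RHS = 9, y in [3, 20]  -> 2 point(s)
  x = 8: RHS = 18, y in [8, 15]  -> 2 point(s)
  x = 9: RHS = 6, y in [11, 12]  -> 2 point(s)
  x = 10: RHS = 2, y in [5, 18]  -> 2 point(s)
  x = 11: RHS = 12, y in [9, 14]  -> 2 point(s)
  x = 13: RHS = 6, y in [11, 12]  -> 2 point(s)
  x = 14: RHS = 2, y in [5, 18]  -> 2 point(s)
  x = 15: RHS = 13, y in [6, 17]  -> 2 point(s)
  x = 17: RHS = 12, y in [9, 14]  -> 2 point(s)
  x = 18: RHS = 12, y in [9, 14]  -> 2 point(s)
  x = 22: RHS = 2, y in [5, 18]  -> 2 point(s)
Affine points: 28. Add the point at infinity: total = 29.

#E(F_23) = 29


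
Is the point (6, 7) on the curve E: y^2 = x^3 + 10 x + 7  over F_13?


Check whether y^2 = x^3 + 10 x + 7 (mod 13) for (x, y) = (6, 7).
LHS: y^2 = 7^2 mod 13 = 10
RHS: x^3 + 10 x + 7 = 6^3 + 10*6 + 7 mod 13 = 10
LHS = RHS

Yes, on the curve


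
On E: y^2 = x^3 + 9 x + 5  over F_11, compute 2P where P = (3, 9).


Doubling: s = (3 x1^2 + a) / (2 y1)
s = (3*3^2 + 9) / (2*9) mod 11 = 2
x3 = s^2 - 2 x1 mod 11 = 2^2 - 2*3 = 9
y3 = s (x1 - x3) - y1 mod 11 = 2 * (3 - 9) - 9 = 1

2P = (9, 1)


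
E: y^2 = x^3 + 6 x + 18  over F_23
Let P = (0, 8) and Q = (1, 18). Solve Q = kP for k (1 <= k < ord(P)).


Enumerate multiples of P until we hit Q = (1, 18):
  1P = (0, 8)
  2P = (12, 22)
  3P = (13, 19)
  4P = (5, 9)
  5P = (7, 9)
  6P = (1, 5)
  7P = (8, 16)
  8P = (16, 22)
  9P = (11, 14)
  10P = (18, 1)
  11P = (18, 22)
  12P = (11, 9)
  13P = (16, 1)
  14P = (8, 7)
  15P = (1, 18)
Match found at i = 15.

k = 15


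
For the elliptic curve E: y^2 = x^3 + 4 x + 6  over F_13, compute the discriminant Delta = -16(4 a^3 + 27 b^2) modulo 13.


4 a^3 + 27 b^2 = 4*4^3 + 27*6^2 = 256 + 972 = 1228
Delta = -16 * (1228) = -19648
Delta mod 13 = 8

Delta = 8 (mod 13)


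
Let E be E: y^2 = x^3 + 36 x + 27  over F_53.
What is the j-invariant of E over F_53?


Delta = -16(4 a^3 + 27 b^2) mod 53 = 34
-1728 * (4 a)^3 = -1728 * (4*36)^3 mod 53 = 39
j = 39 * 34^(-1) mod 53 = 37

j = 37 (mod 53)


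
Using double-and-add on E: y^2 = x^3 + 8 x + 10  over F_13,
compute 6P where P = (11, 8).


k = 6 = 110_2 (binary, LSB first: 011)
Double-and-add from P = (11, 8):
  bit 0 = 0: acc unchanged = O
  bit 1 = 1: acc = O + (8, 12) = (8, 12)
  bit 2 = 1: acc = (8, 12) + (0, 7) = (6, 12)

6P = (6, 12)


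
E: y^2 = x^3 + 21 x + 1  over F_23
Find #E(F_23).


For each x in F_23, count y with y^2 = x^3 + 21 x + 1 mod 23:
  x = 0: RHS = 1, y in [1, 22]  -> 2 point(s)
  x = 1: RHS = 0, y in [0]  -> 1 point(s)
  x = 5: RHS = 1, y in [1, 22]  -> 2 point(s)
  x = 7: RHS = 8, y in [10, 13]  -> 2 point(s)
  x = 12: RHS = 3, y in [7, 16]  -> 2 point(s)
  x = 14: RHS = 3, y in [7, 16]  -> 2 point(s)
  x = 17: RHS = 4, y in [2, 21]  -> 2 point(s)
  x = 18: RHS = 1, y in [1, 22]  -> 2 point(s)
  x = 20: RHS = 3, y in [7, 16]  -> 2 point(s)
  x = 22: RHS = 2, y in [5, 18]  -> 2 point(s)
Affine points: 19. Add the point at infinity: total = 20.

#E(F_23) = 20


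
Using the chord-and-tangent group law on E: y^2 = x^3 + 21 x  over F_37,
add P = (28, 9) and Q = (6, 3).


P != Q, so use the chord formula.
s = (y2 - y1) / (x2 - x1) = (31) / (15) mod 37 = 7
x3 = s^2 - x1 - x2 mod 37 = 7^2 - 28 - 6 = 15
y3 = s (x1 - x3) - y1 mod 37 = 7 * (28 - 15) - 9 = 8

P + Q = (15, 8)


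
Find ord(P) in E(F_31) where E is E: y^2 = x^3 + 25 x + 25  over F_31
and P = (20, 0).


Compute successive multiples of P until we hit O:
  1P = (20, 0)
  2P = O

ord(P) = 2


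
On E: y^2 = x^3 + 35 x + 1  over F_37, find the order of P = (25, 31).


Compute successive multiples of P until we hit O:
  1P = (25, 31)
  2P = (12, 15)
  3P = (21, 28)
  4P = (17, 12)
  5P = (7, 21)
  6P = (35, 21)
  7P = (15, 33)
  8P = (0, 1)
  ... (continuing to 32P)
  32P = O

ord(P) = 32


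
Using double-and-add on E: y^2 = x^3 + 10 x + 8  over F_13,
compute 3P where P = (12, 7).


k = 3 = 11_2 (binary, LSB first: 11)
Double-and-add from P = (12, 7):
  bit 0 = 1: acc = O + (12, 7) = (12, 7)
  bit 1 = 1: acc = (12, 7) + (2, 6) = (2, 7)

3P = (2, 7)


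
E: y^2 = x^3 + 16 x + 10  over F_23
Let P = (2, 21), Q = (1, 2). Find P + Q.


P != Q, so use the chord formula.
s = (y2 - y1) / (x2 - x1) = (4) / (22) mod 23 = 19
x3 = s^2 - x1 - x2 mod 23 = 19^2 - 2 - 1 = 13
y3 = s (x1 - x3) - y1 mod 23 = 19 * (2 - 13) - 21 = 0

P + Q = (13, 0)


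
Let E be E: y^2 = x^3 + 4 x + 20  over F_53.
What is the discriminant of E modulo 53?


4 a^3 + 27 b^2 = 4*4^3 + 27*20^2 = 256 + 10800 = 11056
Delta = -16 * (11056) = -176896
Delta mod 53 = 18

Delta = 18 (mod 53)


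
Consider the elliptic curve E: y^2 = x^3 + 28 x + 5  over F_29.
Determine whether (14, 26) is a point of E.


Check whether y^2 = x^3 + 28 x + 5 (mod 29) for (x, y) = (14, 26).
LHS: y^2 = 26^2 mod 29 = 9
RHS: x^3 + 28 x + 5 = 14^3 + 28*14 + 5 mod 29 = 9
LHS = RHS

Yes, on the curve


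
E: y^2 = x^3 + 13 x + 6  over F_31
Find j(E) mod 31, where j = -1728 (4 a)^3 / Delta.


Delta = -16(4 a^3 + 27 b^2) mod 31 = 18
-1728 * (4 a)^3 = -1728 * (4*13)^3 mod 31 = 29
j = 29 * 18^(-1) mod 31 = 24

j = 24 (mod 31)


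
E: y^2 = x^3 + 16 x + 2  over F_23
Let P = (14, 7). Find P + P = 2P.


Doubling: s = (3 x1^2 + a) / (2 y1)
s = (3*14^2 + 16) / (2*7) mod 23 = 7
x3 = s^2 - 2 x1 mod 23 = 7^2 - 2*14 = 21
y3 = s (x1 - x3) - y1 mod 23 = 7 * (14 - 21) - 7 = 13

2P = (21, 13)


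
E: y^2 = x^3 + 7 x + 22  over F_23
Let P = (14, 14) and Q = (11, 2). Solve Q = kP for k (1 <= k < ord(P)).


Enumerate multiples of P until we hit Q = (11, 2):
  1P = (14, 14)
  2P = (11, 21)
  3P = (6, 21)
  4P = (7, 0)
  5P = (6, 2)
  6P = (11, 2)
Match found at i = 6.

k = 6


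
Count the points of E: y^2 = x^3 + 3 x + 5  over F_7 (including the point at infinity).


For each x in F_7, count y with y^2 = x^3 + 3 x + 5 mod 7:
  x = 1: RHS = 2, y in [3, 4]  -> 2 point(s)
  x = 4: RHS = 4, y in [2, 5]  -> 2 point(s)
  x = 6: RHS = 1, y in [1, 6]  -> 2 point(s)
Affine points: 6. Add the point at infinity: total = 7.

#E(F_7) = 7


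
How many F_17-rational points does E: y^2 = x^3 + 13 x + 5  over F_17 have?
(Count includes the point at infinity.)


For each x in F_17, count y with y^2 = x^3 + 13 x + 5 mod 17:
  x = 1: RHS = 2, y in [6, 11]  -> 2 point(s)
  x = 4: RHS = 2, y in [6, 11]  -> 2 point(s)
  x = 5: RHS = 8, y in [5, 12]  -> 2 point(s)
  x = 8: RHS = 9, y in [3, 14]  -> 2 point(s)
  x = 9: RHS = 1, y in [1, 16]  -> 2 point(s)
  x = 10: RHS = 13, y in [8, 9]  -> 2 point(s)
  x = 11: RHS = 0, y in [0]  -> 1 point(s)
  x = 12: RHS = 2, y in [6, 11]  -> 2 point(s)
  x = 13: RHS = 8, y in [5, 12]  -> 2 point(s)
  x = 16: RHS = 8, y in [5, 12]  -> 2 point(s)
Affine points: 19. Add the point at infinity: total = 20.

#E(F_17) = 20


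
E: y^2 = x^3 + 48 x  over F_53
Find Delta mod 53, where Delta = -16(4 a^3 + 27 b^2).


4 a^3 + 27 b^2 = 4*48^3 + 27*0^2 = 442368 + 0 = 442368
Delta = -16 * (442368) = -7077888
Delta mod 53 = 50

Delta = 50 (mod 53)


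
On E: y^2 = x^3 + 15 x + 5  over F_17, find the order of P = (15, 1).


Compute successive multiples of P until we hit O:
  1P = (15, 1)
  2P = (12, 14)
  3P = (5, 1)
  4P = (14, 16)
  5P = (9, 11)
  6P = (9, 6)
  7P = (14, 1)
  8P = (5, 16)
  ... (continuing to 11P)
  11P = O

ord(P) = 11


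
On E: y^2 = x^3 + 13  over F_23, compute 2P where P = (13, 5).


Doubling: s = (3 x1^2 + a) / (2 y1)
s = (3*13^2 + 0) / (2*5) mod 23 = 7
x3 = s^2 - 2 x1 mod 23 = 7^2 - 2*13 = 0
y3 = s (x1 - x3) - y1 mod 23 = 7 * (13 - 0) - 5 = 17

2P = (0, 17)


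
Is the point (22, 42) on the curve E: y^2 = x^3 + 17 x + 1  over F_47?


Check whether y^2 = x^3 + 17 x + 1 (mod 47) for (x, y) = (22, 42).
LHS: y^2 = 42^2 mod 47 = 25
RHS: x^3 + 17 x + 1 = 22^3 + 17*22 + 1 mod 47 = 25
LHS = RHS

Yes, on the curve


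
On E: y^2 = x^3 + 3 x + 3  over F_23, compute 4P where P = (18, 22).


k = 4 = 100_2 (binary, LSB first: 001)
Double-and-add from P = (18, 22):
  bit 0 = 0: acc unchanged = O
  bit 1 = 0: acc unchanged = O
  bit 2 = 1: acc = O + (9, 0) = (9, 0)

4P = (9, 0)


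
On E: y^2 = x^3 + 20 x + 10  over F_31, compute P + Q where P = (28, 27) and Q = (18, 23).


P != Q, so use the chord formula.
s = (y2 - y1) / (x2 - x1) = (27) / (21) mod 31 = 19
x3 = s^2 - x1 - x2 mod 31 = 19^2 - 28 - 18 = 5
y3 = s (x1 - x3) - y1 mod 31 = 19 * (28 - 5) - 27 = 7

P + Q = (5, 7)


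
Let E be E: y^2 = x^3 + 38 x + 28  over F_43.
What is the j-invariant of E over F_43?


Delta = -16(4 a^3 + 27 b^2) mod 43 = 25
-1728 * (4 a)^3 = -1728 * (4*38)^3 mod 43 = 16
j = 16 * 25^(-1) mod 43 = 23

j = 23 (mod 43)


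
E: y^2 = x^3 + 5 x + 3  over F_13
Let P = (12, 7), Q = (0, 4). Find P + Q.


P != Q, so use the chord formula.
s = (y2 - y1) / (x2 - x1) = (10) / (1) mod 13 = 10
x3 = s^2 - x1 - x2 mod 13 = 10^2 - 12 - 0 = 10
y3 = s (x1 - x3) - y1 mod 13 = 10 * (12 - 10) - 7 = 0

P + Q = (10, 0)


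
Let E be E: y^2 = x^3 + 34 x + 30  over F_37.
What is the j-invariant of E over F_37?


Delta = -16(4 a^3 + 27 b^2) mod 37 = 22
-1728 * (4 a)^3 = -1728 * (4*34)^3 mod 37 = 10
j = 10 * 22^(-1) mod 37 = 24

j = 24 (mod 37)
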